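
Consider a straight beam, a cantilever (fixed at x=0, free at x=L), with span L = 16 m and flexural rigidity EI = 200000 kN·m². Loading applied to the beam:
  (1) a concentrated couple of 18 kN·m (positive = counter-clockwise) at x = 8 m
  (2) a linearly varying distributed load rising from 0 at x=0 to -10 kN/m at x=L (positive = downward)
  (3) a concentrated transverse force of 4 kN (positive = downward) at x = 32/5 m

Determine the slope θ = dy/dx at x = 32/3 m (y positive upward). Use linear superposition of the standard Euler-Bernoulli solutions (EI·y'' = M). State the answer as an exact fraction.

Load 1 — applied couple M₀=18 kN·m at a=8 m (b=L-a=8):
  θ_1 = M₀a/EI  [x>a] = 18·8/200000 = 9/12500 rad
Load 2 — triangular load w₀=-10 kN/m (0→w₀ over full span):
  θ_2 = (w₀Lx²/4-w₀L²x/3-w₀x⁴/(24L))/EI = ((-10)·16·(32/3)²/4-(-10)·16²·(32/3)/3-(-10)·(32/3)⁴/(24·16))/200000 = 3712/151875 rad
Load 3 — point force P=4 kN at a=32/5 m (b=L-a=48/5):
  θ_3 = -Pa²/(2EI)  [x>a] = -4·(32/5)²/(2·200000) = -32/78125 rad
Superposition: θ = Σ θ_i = 1879571/75937500 rad ≈ 0.024752 rad

θ(32/3) = 1879571/75937500 rad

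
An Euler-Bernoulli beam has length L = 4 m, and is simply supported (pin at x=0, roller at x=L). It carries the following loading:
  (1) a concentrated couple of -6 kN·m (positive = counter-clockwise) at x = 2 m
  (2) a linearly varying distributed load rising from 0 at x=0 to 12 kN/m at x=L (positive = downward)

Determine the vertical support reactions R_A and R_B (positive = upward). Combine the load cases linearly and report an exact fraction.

R_A = 13/2 kN, R_B = 35/2 kN

Load 1 — applied couple M₀=-6 kN·m at a=2 m (b=L-a=2):
  R_A = M₀/L = (-6)/4 = -3/2 kN
  R_B = -M₀/L = -(-6)/4 = 3/2 kN
Load 2 — triangular load w₀=12 kN/m (0→w₀ over full span):
  R_A = w₀L/6 = 12·4/6 = 8 kN
  R_B = w₀L/3 = 12·4/3 = 16 kN
Superposition: R_A = 13/2 kN, R_B = 35/2 kN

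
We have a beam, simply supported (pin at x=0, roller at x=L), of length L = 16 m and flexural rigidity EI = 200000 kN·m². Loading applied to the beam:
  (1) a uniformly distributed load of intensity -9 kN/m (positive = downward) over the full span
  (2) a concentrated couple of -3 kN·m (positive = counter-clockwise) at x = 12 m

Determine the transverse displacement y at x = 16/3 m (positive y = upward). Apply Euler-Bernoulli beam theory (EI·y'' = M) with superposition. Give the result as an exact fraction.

Load 1 — uniform load w=-9 kN/m over full span:
  y_1 = -wx(L³-2Lx²+x³)/(24EI) = -(-9)·(16/3)·(16³-2·16·(16/3)²+(16/3)³)/(24·200000) = 2816/84375 m
Load 2 — applied couple M₀=-3 kN·m at a=12 m (b=L-a=4):
  y_2 = (M₀x³/(6L)+C₁x)/EI  [x≤a] with C₁=M₀(3b²-L²)/(6L)=13/2 = ((-3)·(16/3)³/(6·16)+(13/2)·(16/3))/200000 = 101/675000 m
Superposition: y = Σ y_i = 7543/225000 m ≈ 0.033524 m

y(16/3) = 7543/225000 m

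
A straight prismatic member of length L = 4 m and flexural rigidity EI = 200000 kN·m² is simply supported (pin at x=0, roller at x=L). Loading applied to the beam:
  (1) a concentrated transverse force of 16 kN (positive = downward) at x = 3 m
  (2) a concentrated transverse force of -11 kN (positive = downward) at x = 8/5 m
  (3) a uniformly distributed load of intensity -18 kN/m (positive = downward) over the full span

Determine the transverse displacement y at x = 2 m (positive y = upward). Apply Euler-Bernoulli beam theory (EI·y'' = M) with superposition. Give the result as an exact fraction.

y(2) = 1387/4687500 m

Load 1 — point force P=16 kN at a=3 m (b=L-a=1):
  y_1 = -Pbx(L²-b²-x²)/(6LEI)  [x≤a] = -16·1·2·(4²-1²-2²)/(6·4·200000) = -11/150000 m
Load 2 — point force P=-11 kN at a=8/5 m (b=L-a=12/5):
  y_2 = -Pa(L-x)(2Lx-a²-x²)/(6LEI)  [x>a] = -(-11)·(8/5)·(4-2)·(2·4·2-(8/5)²-2²)/(6·4·200000) = 649/9375000 m
Load 3 — uniform load w=-18 kN/m over full span:
  y_3 = -wx(L³-2Lx²+x³)/(24EI) = -(-18)·2·(4³-2·4·2²+2³)/(24·200000) = 3/10000 m
Superposition: y = Σ y_i = 1387/4687500 m ≈ 0.000296 m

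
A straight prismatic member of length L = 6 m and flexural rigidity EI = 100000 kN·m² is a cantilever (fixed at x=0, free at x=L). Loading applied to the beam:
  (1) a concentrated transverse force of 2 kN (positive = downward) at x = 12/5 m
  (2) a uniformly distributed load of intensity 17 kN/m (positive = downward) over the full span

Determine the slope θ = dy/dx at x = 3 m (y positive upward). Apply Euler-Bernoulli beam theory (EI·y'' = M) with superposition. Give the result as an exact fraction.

Load 1 — point force P=2 kN at a=12/5 m (b=L-a=18/5):
  θ_1 = -Pa²/(2EI)  [x>a] = -2·(12/5)²/(2·100000) = -9/156250 rad
Load 2 — uniform load w=17 kN/m over full span:
  θ_2 = -wx(x²-3Lx+3L²)/(6EI) = -17·3·(3²-3·6·3+3·6²)/(6·100000) = -1071/200000 rad
Superposition: θ = Σ θ_i = -27063/5000000 rad ≈ -0.005413 rad

θ(3) = -27063/5000000 rad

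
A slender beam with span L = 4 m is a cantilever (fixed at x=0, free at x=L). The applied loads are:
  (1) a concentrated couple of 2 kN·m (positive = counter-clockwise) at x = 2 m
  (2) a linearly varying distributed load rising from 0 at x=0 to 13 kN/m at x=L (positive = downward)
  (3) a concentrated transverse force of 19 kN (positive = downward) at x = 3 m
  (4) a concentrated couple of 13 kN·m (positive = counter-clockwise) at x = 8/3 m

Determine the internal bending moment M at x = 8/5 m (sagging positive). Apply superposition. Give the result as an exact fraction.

Load 1 — applied couple M₀=2 kN·m at a=2 m (b=L-a=2):
  M_1 = M₀  [x≤a] = 2 = 2 kN·m
Load 2 — triangular load w₀=13 kN/m (0→w₀ over full span):
  M_2 = w₀Lx/2 - w₀L²/3 - w₀x³/(6L) = 13·4·(8/5)/2 - 13·4²/3 - 13·(8/5)³/(6·4) = -3744/125 kN·m
Load 3 — point force P=19 kN at a=3 m (b=L-a=1):
  M_3 = -P(a-x)  [x≤a] = -19·(3-(8/5)) = -133/5 kN·m
Load 4 — applied couple M₀=13 kN·m at a=8/3 m (b=L-a=4/3):
  M_4 = M₀  [x≤a] = 13 = 13 kN·m
Superposition: M = Σ M_i = -5194/125 kN·m ≈ -41.552000 kN·m

M(8/5) = -5194/125 kN·m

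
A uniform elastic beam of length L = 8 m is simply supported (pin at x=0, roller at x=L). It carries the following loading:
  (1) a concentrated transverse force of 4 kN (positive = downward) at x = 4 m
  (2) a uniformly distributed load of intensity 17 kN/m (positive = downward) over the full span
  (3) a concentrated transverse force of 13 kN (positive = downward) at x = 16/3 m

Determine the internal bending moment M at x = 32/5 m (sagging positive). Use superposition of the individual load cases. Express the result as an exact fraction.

Load 1 — point force P=4 kN at a=4 m (b=L-a=4):
  M_1 = Pa(L-x)/L  [x>a] = 4·4·(8-(32/5))/8 = 16/5 kN·m
Load 2 — uniform load w=17 kN/m over full span:
  M_2 = wx(L-x)/2 = 17·(32/5)·(8-(32/5))/2 = 2176/25 kN·m
Load 3 — point force P=13 kN at a=16/3 m (b=L-a=8/3):
  M_3 = Pa(L-x)/L  [x>a] = 13·(16/3)·(8-(32/5))/8 = 208/15 kN·m
Superposition: M = Σ M_i = 7808/75 kN·m ≈ 104.106667 kN·m

M(32/5) = 7808/75 kN·m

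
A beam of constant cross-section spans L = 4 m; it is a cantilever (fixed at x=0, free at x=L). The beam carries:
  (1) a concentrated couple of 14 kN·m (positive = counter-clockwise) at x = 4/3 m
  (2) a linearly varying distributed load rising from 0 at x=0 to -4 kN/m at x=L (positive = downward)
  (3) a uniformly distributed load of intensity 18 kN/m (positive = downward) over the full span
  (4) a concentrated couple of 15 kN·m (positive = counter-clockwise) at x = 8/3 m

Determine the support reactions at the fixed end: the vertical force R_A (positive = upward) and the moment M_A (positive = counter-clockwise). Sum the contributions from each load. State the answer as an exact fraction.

Load 1 — applied couple M₀=14 kN·m at a=4/3 m (b=L-a=8/3):
  R_A = 0 kN
  M_A = -M₀ = -14 kN·m
Load 2 — triangular load w₀=-4 kN/m (0→w₀ over full span):
  R_A = w₀L/2 = (-4)·4/2 = -8 kN
  M_A = w₀L²/3 = (-4)·4²/3 = -64/3 kN·m
Load 3 — uniform load w=18 kN/m over full span:
  R_A = wL = 18·4 = 72 kN
  M_A = wL²/2 = 18·4²/2 = 144 kN·m
Load 4 — applied couple M₀=15 kN·m at a=8/3 m (b=L-a=4/3):
  R_A = 0 kN
  M_A = -M₀ = -15 kN·m
Superposition: R_A = 64 kN, M_A = 281/3 kN·m

R_A = 64 kN, M_A = 281/3 kN·m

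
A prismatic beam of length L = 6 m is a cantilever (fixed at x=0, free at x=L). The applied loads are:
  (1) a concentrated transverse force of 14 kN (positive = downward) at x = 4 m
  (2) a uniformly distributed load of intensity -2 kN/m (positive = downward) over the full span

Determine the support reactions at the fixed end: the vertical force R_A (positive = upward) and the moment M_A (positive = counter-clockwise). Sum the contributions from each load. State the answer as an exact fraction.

R_A = 2 kN, M_A = 20 kN·m

Load 1 — point force P=14 kN at a=4 m (b=L-a=2):
  R_A = P = 14 kN
  M_A = Pa = 14·4 = 56 kN·m
Load 2 — uniform load w=-2 kN/m over full span:
  R_A = wL = (-2)·6 = -12 kN
  M_A = wL²/2 = (-2)·6²/2 = -36 kN·m
Superposition: R_A = 2 kN, M_A = 20 kN·m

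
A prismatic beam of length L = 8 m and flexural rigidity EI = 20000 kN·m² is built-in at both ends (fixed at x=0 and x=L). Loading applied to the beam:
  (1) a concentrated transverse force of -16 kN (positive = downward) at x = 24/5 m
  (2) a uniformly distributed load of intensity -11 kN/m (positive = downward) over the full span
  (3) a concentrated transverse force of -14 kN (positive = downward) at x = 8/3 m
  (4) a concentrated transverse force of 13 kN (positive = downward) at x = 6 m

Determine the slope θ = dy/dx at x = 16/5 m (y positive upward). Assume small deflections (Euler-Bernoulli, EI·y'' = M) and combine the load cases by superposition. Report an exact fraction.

Load 1 — point force P=-16 kN at a=24/5 m (b=L-a=16/5):
  θ_1 = -Pb²x(2aL-(3a+b)x)/(2L³EI)  [x≤a] = -(-16)·(16/5)²·(16/5)·(2·(24/5)·8-(3·(24/5)+(16/5))·(16/5))/(2·8³·20000) = 1024/1953125 rad
Load 2 — uniform load w=-11 kN/m over full span:
  θ_2 = -wx(L-x)(L-2x)/(12EI) = -(-11)·(16/5)·(8-(16/5))·(8-2·(16/5))/(12·20000) = 88/78125 rad
Load 3 — point force P=-14 kN at a=8/3 m (b=L-a=16/3):
  θ_3 = Pa²(L-x)(2bL-(3b+a)(L-x))/(2L³EI)  [x>a] = (-14)·(8/3)²·(8-(16/5))·(2·(16/3)·8-(3·(16/3)+(8/3))·(8-(16/5)))/(2·8³·20000) = 14/140625 rad
Load 4 — point force P=13 kN at a=6 m (b=L-a=2):
  θ_4 = -Pb²x(2aL-(3a+b)x)/(2L³EI)  [x≤a] = -13·2²·(16/5)·(2·6·8-(3·6+2)·(16/5))/(2·8³·20000) = -13/50000 rad
Superposition: θ = Σ θ_i = 419131/281250000 rad ≈ 0.001490 rad

θ(16/5) = 419131/281250000 rad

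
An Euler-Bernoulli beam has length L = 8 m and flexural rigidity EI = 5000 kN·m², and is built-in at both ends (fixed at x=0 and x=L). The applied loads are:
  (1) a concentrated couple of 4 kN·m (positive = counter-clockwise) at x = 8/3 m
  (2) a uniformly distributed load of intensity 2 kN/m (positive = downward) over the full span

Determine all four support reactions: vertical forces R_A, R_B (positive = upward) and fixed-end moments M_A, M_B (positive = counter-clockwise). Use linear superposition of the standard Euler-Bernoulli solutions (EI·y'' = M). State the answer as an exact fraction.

R_A = 26/3 kN, M_A = 32/3 kN·m, R_B = 22/3 kN, M_B = -28/3 kN·m

Load 1 — applied couple M₀=4 kN·m at a=8/3 m (b=L-a=16/3):
  R_A = 6M₀ab/L³ = 6·4·(8/3)·(16/3)/8³ = 2/3 kN
  M_A = M₀b(2a-b)/L² = 4·(16/3)·(2·(8/3)-(16/3))/8² = 0 kN·m
  R_B = -6M₀ab/L³ = -6·4·(8/3)·(16/3)/8³ = -2/3 kN
  M_B = M₀a(2b-a)/L² = 4·(8/3)·(2·(16/3)-(8/3))/8² = 4/3 kN·m
Load 2 — uniform load w=2 kN/m over full span:
  R_A = wL/2 = 2·8/2 = 8 kN
  M_A = wL²/12 = 2·8²/12 = 32/3 kN·m
  R_B = wL/2 = 2·8/2 = 8 kN
  M_B = -wL²/12 = -2·8²/12 = -32/3 kN·m
Superposition: R_A = 26/3 kN, M_A = 32/3 kN·m, R_B = 22/3 kN, M_B = -28/3 kN·m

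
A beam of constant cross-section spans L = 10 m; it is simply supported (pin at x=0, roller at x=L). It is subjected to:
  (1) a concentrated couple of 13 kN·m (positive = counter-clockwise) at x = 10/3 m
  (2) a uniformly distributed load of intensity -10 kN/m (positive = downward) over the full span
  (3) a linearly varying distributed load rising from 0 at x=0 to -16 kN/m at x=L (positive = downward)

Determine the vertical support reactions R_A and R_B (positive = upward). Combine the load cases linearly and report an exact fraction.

R_A = -2261/30 kN, R_B = -3139/30 kN

Load 1 — applied couple M₀=13 kN·m at a=10/3 m (b=L-a=20/3):
  R_A = M₀/L = 13/10 kN
  R_B = -M₀/L = -13/10 kN
Load 2 — uniform load w=-10 kN/m over full span:
  R_A = wL/2 = (-10)·10/2 = -50 kN
  R_B = wL/2 = (-10)·10/2 = -50 kN
Load 3 — triangular load w₀=-16 kN/m (0→w₀ over full span):
  R_A = w₀L/6 = (-16)·10/6 = -80/3 kN
  R_B = w₀L/3 = (-16)·10/3 = -160/3 kN
Superposition: R_A = -2261/30 kN, R_B = -3139/30 kN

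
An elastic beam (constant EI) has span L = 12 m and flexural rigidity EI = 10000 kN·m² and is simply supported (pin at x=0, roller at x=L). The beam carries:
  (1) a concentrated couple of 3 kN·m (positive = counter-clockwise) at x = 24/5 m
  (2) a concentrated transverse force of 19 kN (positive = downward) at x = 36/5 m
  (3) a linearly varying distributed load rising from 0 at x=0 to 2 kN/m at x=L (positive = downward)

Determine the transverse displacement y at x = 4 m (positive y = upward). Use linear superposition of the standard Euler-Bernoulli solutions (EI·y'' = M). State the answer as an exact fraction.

y(4) = -106139/1406250 m

Load 1 — applied couple M₀=3 kN·m at a=24/5 m (b=L-a=36/5):
  y_1 = (M₀x³/(6L)+C₁x)/EI  [x≤a] with C₁=M₀(3b²-L²)/(6L)=12/25 = (3·4³/(6·12)+(12/25)·4)/10000 = 43/93750 m
Load 2 — point force P=19 kN at a=36/5 m (b=L-a=24/5):
  y_2 = -Pbx(L²-b²-x²)/(6LEI)  [x≤a] = -19·(24/5)·4·(12²-(24/5)²-4²)/(6·12·10000) = -12464/234375 m
Load 3 — triangular load w₀=2 kN/m (0→w₀ over full span):
  y_3 = -w₀x(7L⁴-10L²x²+3x⁴)/(360LEI) = -2·4·(7·12⁴-10·12²·4²+3·4⁴)/(360·12·10000) = -128/5625 m
Superposition: y = Σ y_i = -106139/1406250 m ≈ -0.075477 m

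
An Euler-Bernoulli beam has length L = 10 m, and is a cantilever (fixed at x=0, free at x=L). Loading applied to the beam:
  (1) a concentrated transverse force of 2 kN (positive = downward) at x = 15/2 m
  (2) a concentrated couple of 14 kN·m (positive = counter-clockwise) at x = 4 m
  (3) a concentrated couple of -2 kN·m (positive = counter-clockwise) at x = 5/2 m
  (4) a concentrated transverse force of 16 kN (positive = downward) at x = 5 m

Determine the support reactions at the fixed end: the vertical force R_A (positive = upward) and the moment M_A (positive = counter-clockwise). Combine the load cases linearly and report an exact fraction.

R_A = 18 kN, M_A = 83 kN·m

Load 1 — point force P=2 kN at a=15/2 m (b=L-a=5/2):
  R_A = P = 2 kN
  M_A = Pa = 2·(15/2) = 15 kN·m
Load 2 — applied couple M₀=14 kN·m at a=4 m (b=L-a=6):
  R_A = 0 kN
  M_A = -M₀ = -14 kN·m
Load 3 — applied couple M₀=-2 kN·m at a=5/2 m (b=L-a=15/2):
  R_A = 0 kN
  M_A = -M₀ = -(-2) = 2 kN·m
Load 4 — point force P=16 kN at a=5 m (b=L-a=5):
  R_A = P = 16 kN
  M_A = Pa = 16·5 = 80 kN·m
Superposition: R_A = 18 kN, M_A = 83 kN·m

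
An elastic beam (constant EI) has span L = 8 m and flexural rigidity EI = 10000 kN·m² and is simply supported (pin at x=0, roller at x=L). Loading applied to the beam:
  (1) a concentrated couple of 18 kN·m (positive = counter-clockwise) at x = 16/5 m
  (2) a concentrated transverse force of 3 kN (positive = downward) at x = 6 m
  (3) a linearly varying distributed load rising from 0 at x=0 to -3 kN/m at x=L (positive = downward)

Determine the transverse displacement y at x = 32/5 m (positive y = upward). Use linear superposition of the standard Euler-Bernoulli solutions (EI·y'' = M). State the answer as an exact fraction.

Load 1 — applied couple M₀=18 kN·m at a=16/5 m (b=L-a=24/5):
  y_1 = (M₀x³/(6L)-M₀(x-a)²/2+C₁x)/EI  [x>a] with C₁=M₀(3b²-L²)/(6L)=48/25 = (18·(32/5)³/(6·8)-18·((32/5)-(16/5))²/2+(48/25)·(32/5))/10000 = 144/78125 m
Load 2 — point force P=3 kN at a=6 m (b=L-a=2):
  y_2 = -Pa(L-x)(2Lx-a²-x²)/(6LEI)  [x>a] = -3·6·(8-(32/5))·(2·8·(32/5)-6²-(32/5)²)/(6·8·10000) = -477/312500 m
Load 3 — triangular load w₀=-3 kN/m (0→w₀ over full span):
  y_3 = -w₀x(7L⁴-10L²x²+3x⁴)/(360LEI) = -(-3)·(32/5)·(7·8⁴-10·8²·(32/5)²+3·(32/5)⁴)/(360·8·10000) = 48768/9765625 m
Superposition: y = Σ y_i = 207447/39062500 m ≈ 0.005311 m

y(32/5) = 207447/39062500 m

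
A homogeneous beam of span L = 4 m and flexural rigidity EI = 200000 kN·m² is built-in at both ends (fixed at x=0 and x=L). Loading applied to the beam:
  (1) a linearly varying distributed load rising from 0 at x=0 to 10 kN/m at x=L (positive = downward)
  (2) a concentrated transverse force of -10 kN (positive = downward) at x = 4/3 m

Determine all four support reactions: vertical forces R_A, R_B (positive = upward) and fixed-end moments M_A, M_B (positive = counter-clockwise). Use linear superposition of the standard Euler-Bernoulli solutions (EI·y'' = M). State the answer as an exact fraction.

Load 1 — triangular load w₀=10 kN/m (0→w₀ over full span):
  R_A = 3w₀L/20 = 3·10·4/20 = 6 kN
  M_A = w₀L²/30 = 10·4²/30 = 16/3 kN·m
  R_B = 7w₀L/20 = 7·10·4/20 = 14 kN
  M_B = -w₀L²/20 = -10·4²/20 = -8 kN·m
Load 2 — point force P=-10 kN at a=4/3 m (b=L-a=8/3):
  R_A = Pb²(3a+b)/L³ = (-10)·(8/3)²·(3·(4/3)+(8/3))/4³ = -200/27 kN
  M_A = Pab²/L² = (-10)·(4/3)·(8/3)²/4² = -160/27 kN·m
  R_B = Pa²(a+3b)/L³ = (-10)·(4/3)²·((4/3)+3·(8/3))/4³ = -70/27 kN
  M_B = -Pa²b/L² = -(-10)·(4/3)²·(8/3)/4² = 80/27 kN·m
Superposition: R_A = -38/27 kN, M_A = -16/27 kN·m, R_B = 308/27 kN, M_B = -136/27 kN·m

R_A = -38/27 kN, M_A = -16/27 kN·m, R_B = 308/27 kN, M_B = -136/27 kN·m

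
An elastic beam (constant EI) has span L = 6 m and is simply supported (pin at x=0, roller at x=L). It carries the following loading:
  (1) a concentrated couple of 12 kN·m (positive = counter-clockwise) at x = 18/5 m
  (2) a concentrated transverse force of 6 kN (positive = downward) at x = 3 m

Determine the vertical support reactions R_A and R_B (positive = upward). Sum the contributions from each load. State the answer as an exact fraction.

Load 1 — applied couple M₀=12 kN·m at a=18/5 m (b=L-a=12/5):
  R_A = M₀/L = 12/6 = 2 kN
  R_B = -M₀/L = -12/6 = -2 kN
Load 2 — point force P=6 kN at a=3 m (b=L-a=3):
  R_A = Pb/L = 6·3/6 = 3 kN
  R_B = Pa/L = 6·3/6 = 3 kN
Superposition: R_A = 5 kN, R_B = 1 kN

R_A = 5 kN, R_B = 1 kN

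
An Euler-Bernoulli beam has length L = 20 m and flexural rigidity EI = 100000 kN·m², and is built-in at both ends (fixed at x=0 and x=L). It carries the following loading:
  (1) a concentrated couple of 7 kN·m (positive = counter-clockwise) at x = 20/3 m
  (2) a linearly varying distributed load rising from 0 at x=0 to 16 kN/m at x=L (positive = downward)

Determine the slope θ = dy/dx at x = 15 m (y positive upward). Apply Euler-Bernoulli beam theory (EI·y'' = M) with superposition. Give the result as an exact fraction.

θ(15) = 19/3750 rad

Load 1 — applied couple M₀=7 kN·m at a=20/3 m (b=L-a=40/3):
  θ_1 = (R_Ax²/2 - M_Ax - M₀(x-a))/EI  [x>a] with R_A=7/15, M_A=0 = ((7/15)·15²/2 - 0·15 - 7·(15-(20/3)))/100000 = -7/120000 rad
Load 2 — triangular load w₀=16 kN/m (0→w₀ over full span):
  θ_2 = -w₀(2x(L-x)(L-2x)(x+2L)+x²(L-x)²)/(120LEI) = -16·(2·15·(20-15)·(20-2·15)·(15+2·20)+15²·(20-15)²)/(120·20·100000) = 41/8000 rad
Superposition: θ = Σ θ_i = 19/3750 rad ≈ 0.005067 rad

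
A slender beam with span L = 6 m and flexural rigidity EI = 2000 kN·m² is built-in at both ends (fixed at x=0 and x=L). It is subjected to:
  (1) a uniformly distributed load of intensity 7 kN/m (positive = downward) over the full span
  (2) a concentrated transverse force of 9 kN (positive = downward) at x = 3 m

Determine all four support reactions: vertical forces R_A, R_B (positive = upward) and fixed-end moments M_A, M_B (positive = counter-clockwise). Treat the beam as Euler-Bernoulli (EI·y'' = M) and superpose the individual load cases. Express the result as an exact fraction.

Load 1 — uniform load w=7 kN/m over full span:
  R_A = wL/2 = 7·6/2 = 21 kN
  M_A = wL²/12 = 7·6²/12 = 21 kN·m
  R_B = wL/2 = 7·6/2 = 21 kN
  M_B = -wL²/12 = -7·6²/12 = -21 kN·m
Load 2 — point force P=9 kN at a=3 m (b=L-a=3):
  R_A = Pb²(3a+b)/L³ = 9·3²·(3·3+3)/6³ = 9/2 kN
  M_A = Pab²/L² = 9·3·3²/6² = 27/4 kN·m
  R_B = Pa²(a+3b)/L³ = 9·3²·(3+3·3)/6³ = 9/2 kN
  M_B = -Pa²b/L² = -9·3²·3/6² = -27/4 kN·m
Superposition: R_A = 51/2 kN, M_A = 111/4 kN·m, R_B = 51/2 kN, M_B = -111/4 kN·m

R_A = 51/2 kN, M_A = 111/4 kN·m, R_B = 51/2 kN, M_B = -111/4 kN·m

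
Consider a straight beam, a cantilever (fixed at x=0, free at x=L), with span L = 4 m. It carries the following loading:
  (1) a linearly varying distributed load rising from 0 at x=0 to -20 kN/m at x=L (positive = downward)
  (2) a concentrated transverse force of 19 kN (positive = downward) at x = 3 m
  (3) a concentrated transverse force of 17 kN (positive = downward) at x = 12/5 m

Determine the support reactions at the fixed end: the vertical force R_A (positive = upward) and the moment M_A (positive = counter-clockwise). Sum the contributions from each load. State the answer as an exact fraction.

Load 1 — triangular load w₀=-20 kN/m (0→w₀ over full span):
  R_A = w₀L/2 = (-20)·4/2 = -40 kN
  M_A = w₀L²/3 = (-20)·4²/3 = -320/3 kN·m
Load 2 — point force P=19 kN at a=3 m (b=L-a=1):
  R_A = P = 19 kN
  M_A = Pa = 19·3 = 57 kN·m
Load 3 — point force P=17 kN at a=12/5 m (b=L-a=8/5):
  R_A = P = 17 kN
  M_A = Pa = 17·(12/5) = 204/5 kN·m
Superposition: R_A = -4 kN, M_A = -133/15 kN·m

R_A = -4 kN, M_A = -133/15 kN·m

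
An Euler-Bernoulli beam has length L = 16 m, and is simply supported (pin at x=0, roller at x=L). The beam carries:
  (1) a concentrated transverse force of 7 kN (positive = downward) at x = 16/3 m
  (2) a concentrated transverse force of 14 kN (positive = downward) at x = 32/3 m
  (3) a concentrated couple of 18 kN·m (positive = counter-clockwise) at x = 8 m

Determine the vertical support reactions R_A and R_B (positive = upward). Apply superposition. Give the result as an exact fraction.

Load 1 — point force P=7 kN at a=16/3 m (b=L-a=32/3):
  R_A = Pb/L = 7·(32/3)/16 = 14/3 kN
  R_B = Pa/L = 7·(16/3)/16 = 7/3 kN
Load 2 — point force P=14 kN at a=32/3 m (b=L-a=16/3):
  R_A = Pb/L = 14·(16/3)/16 = 14/3 kN
  R_B = Pa/L = 14·(32/3)/16 = 28/3 kN
Load 3 — applied couple M₀=18 kN·m at a=8 m (b=L-a=8):
  R_A = M₀/L = 18/16 = 9/8 kN
  R_B = -M₀/L = -18/16 = -9/8 kN
Superposition: R_A = 251/24 kN, R_B = 253/24 kN

R_A = 251/24 kN, R_B = 253/24 kN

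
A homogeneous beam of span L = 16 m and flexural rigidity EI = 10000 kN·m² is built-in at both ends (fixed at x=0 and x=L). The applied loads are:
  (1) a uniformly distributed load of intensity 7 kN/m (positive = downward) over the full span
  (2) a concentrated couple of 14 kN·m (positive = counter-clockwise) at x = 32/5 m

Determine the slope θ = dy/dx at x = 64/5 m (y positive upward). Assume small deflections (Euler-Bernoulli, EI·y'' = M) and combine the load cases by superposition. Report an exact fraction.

Load 1 — uniform load w=7 kN/m over full span:
  θ_1 = -wx(L-x)(L-2x)/(12EI) = -7·(64/5)·(16-(64/5))·(16-2·(64/5))/(12·10000) = 1792/78125 rad
Load 2 — applied couple M₀=14 kN·m at a=32/5 m (b=L-a=48/5):
  θ_2 = (R_Ax²/2 - M_Ax - M₀(x-a))/EI  [x>a] with R_A=63/50, M_A=42/25 = ((63/50)·(64/5)²/2 - (42/25)·(64/5) - 14·((64/5)-(32/5)))/10000 = -308/390625 rad
Superposition: θ = Σ θ_i = 8652/390625 rad ≈ 0.022149 rad

θ(64/5) = 8652/390625 rad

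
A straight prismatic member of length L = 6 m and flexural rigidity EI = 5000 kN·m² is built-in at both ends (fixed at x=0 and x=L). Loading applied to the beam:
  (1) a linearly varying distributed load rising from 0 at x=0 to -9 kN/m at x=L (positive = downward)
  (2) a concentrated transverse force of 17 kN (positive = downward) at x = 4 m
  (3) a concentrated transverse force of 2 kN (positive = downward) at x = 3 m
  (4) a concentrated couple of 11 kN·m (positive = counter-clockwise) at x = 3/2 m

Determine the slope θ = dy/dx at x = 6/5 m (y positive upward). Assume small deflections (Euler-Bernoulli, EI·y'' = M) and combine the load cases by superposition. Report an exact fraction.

θ(6/5) = 3979/4687500 rad

Load 1 — triangular load w₀=-9 kN/m (0→w₀ over full span):
  θ_1 = -w₀(2x(L-x)(L-2x)(x+2L)+x²(L-x)²)/(120LEI) = -(-9)·(2·(6/5)·(6-(6/5))·(6-2·(6/5))·((6/5)+2·6)+(6/5)²·(6-(6/5))²)/(120·6·5000) = 567/390625 rad
Load 2 — point force P=17 kN at a=4 m (b=L-a=2):
  θ_2 = -Pb²x(2aL-(3a+b)x)/(2L³EI)  [x≤a] = -17·2²·(6/5)·(2·4·6-(3·4+2)·(6/5))/(2·6³·5000) = -221/187500 rad
Load 3 — point force P=2 kN at a=3 m (b=L-a=3):
  θ_3 = -Pb²x(2aL-(3a+b)x)/(2L³EI)  [x≤a] = -2·3²·(6/5)·(2·3·6-(3·3+3)·(6/5))/(2·6³·5000) = -27/125000 rad
Load 4 — applied couple M₀=11 kN·m at a=3/2 m (b=L-a=9/2):
  θ_4 = (R_Ax²/2 - M_Ax)/EI  [x≤a] with R_A=33/16, M_A=-33/16 = ((33/16)·(6/5)²/2 - (-33/16)·(6/5))/5000 = 99/125000 rad
Superposition: θ = Σ θ_i = 3979/4687500 rad ≈ 0.000849 rad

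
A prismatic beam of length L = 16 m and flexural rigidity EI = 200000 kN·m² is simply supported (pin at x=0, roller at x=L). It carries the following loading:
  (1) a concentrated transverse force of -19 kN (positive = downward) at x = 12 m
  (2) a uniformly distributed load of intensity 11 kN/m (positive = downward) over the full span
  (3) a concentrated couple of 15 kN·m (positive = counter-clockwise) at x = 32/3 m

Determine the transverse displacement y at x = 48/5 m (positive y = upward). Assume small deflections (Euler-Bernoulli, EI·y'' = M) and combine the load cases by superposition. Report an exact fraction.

Load 1 — point force P=-19 kN at a=12 m (b=L-a=4):
  y_1 = -Pbx(L²-b²-x²)/(6LEI)  [x≤a] = -(-19)·4·(48/5)·(16²-4²-(48/5)²)/(6·16·200000) = 4389/781250 m
Load 2 — uniform load w=11 kN/m over full span:
  y_2 = -wx(L³-2Lx²+x³)/(24EI) = -11·(48/5)·(16³-2·16·(48/5)²+(48/5)³)/(24·200000) = -87296/1953125 m
Load 3 — applied couple M₀=15 kN·m at a=32/3 m (b=L-a=16/3):
  y_3 = (M₀x³/(6L)+C₁x)/EI  [x≤a] with C₁=M₀(3b²-L²)/(6L)=-80/3 = (15·(48/5)³/(6·16)+(-80/3)·(48/5))/200000 = -46/78125 m
Superposition: y = Σ y_i = -154947/3906250 m ≈ -0.039666 m

y(48/5) = -154947/3906250 m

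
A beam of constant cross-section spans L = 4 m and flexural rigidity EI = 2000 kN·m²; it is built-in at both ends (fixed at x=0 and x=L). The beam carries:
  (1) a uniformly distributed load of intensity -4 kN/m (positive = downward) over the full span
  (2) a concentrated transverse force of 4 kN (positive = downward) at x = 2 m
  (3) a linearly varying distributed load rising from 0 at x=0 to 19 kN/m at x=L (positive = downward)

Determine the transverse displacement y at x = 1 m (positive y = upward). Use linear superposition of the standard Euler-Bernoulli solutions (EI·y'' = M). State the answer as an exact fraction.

Load 1 — uniform load w=-4 kN/m over full span:
  y_1 = -wx²(L-x)²/(24EI) = -(-4)·1²·(4-1)²/(24·2000) = 3/4000 m
Load 2 — point force P=4 kN at a=2 m (b=L-a=2):
  y_2 = -Pb²x²(3aL-(3a+b)x)/(6L³EI)  [x≤a] = -4·2²·1²·(3·2·4-(3·2+2)·1)/(6·4³·2000) = -1/3000 m
Load 3 — triangular load w₀=19 kN/m (0→w₀ over full span):
  y_3 = -w₀x²(L-x)²(x+2L)/(120LEI) = -19·1²·(4-1)²·(1+2·4)/(120·4·2000) = -513/320000 m
Superposition: y = Σ y_i = -1139/960000 m ≈ -0.001186 m

y(1) = -1139/960000 m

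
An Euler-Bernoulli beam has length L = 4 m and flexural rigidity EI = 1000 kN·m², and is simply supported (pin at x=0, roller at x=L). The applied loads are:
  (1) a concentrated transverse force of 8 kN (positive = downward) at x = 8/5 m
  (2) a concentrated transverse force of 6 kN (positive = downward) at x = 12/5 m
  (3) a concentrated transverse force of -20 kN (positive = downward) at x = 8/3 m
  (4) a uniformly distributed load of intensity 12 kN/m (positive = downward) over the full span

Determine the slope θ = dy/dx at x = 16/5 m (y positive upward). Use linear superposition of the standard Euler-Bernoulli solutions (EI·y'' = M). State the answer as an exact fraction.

θ(16/5) = 5314/253125 rad

Load 1 — point force P=8 kN at a=8/5 m (b=L-a=12/5):
  θ_1 = -Pa(2L²-6Lx+3x²+a²)/(6LEI)  [x>a] = -8·(8/5)·(2·4²-6·4·(16/5)+3·(16/5)²+(8/5)²)/(6·4·1000) = 96/15625 rad
Load 2 — point force P=6 kN at a=12/5 m (b=L-a=8/5):
  θ_2 = -Pa(2L²-6Lx+3x²+a²)/(6LEI)  [x>a] = -6·(12/5)·(2·4²-6·4·(16/5)+3·(16/5)²+(12/5)²)/(6·4·1000) = 78/15625 rad
Load 3 — point force P=-20 kN at a=8/3 m (b=L-a=4/3):
  θ_3 = -Pa(2L²-6Lx+3x²+a²)/(6LEI)  [x>a] = -(-20)·(8/3)·(2·4²-6·4·(16/5)+3·(16/5)²+(8/3)²)/(6·4·1000) = -784/50625 rad
Load 4 — uniform load w=12 kN/m over full span:
  θ_4 = -w(L³-6Lx²+4x³)/(24EI) = -12·(4³-6·4·(16/5)²+4·(16/5)³)/(24·1000) = 396/15625 rad
Superposition: θ = Σ θ_i = 5314/253125 rad ≈ 0.020994 rad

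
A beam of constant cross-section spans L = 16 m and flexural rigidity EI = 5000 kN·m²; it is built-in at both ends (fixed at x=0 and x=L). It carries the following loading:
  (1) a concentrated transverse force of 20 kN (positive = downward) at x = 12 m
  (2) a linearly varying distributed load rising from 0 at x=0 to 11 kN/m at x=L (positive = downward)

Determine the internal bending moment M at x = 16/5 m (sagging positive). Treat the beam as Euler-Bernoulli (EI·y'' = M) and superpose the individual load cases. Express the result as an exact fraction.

Load 1 — point force P=20 kN at a=12 m (b=L-a=4):
  M_1 = Pb²(3a+b)x/L³ - Pab²/L²  [x≤a] = 20·4²·(3·12+4)·(16/5)/16³ - 20·12·4²/16² = -5 kN·m
Load 2 — triangular load w₀=11 kN/m (0→w₀ over full span):
  M_2 = 3w₀Lx/20 - w₀L²/30 - w₀x³/(6L) = 3·11·16·(16/5)/20 - 11·16²/30 - 11·(16/5)³/(6·16) = -4928/375 kN·m
Superposition: M = Σ M_i = -6803/375 kN·m ≈ -18.141333 kN·m

M(16/5) = -6803/375 kN·m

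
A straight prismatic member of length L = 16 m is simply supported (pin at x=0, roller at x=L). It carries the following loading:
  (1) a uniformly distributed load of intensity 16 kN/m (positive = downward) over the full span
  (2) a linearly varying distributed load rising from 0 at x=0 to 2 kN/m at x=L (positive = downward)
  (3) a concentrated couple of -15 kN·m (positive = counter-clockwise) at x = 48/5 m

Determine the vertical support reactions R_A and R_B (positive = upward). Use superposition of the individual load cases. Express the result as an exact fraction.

Load 1 — uniform load w=16 kN/m over full span:
  R_A = wL/2 = 16·16/2 = 128 kN
  R_B = wL/2 = 16·16/2 = 128 kN
Load 2 — triangular load w₀=2 kN/m (0→w₀ over full span):
  R_A = w₀L/6 = 2·16/6 = 16/3 kN
  R_B = w₀L/3 = 2·16/3 = 32/3 kN
Load 3 — applied couple M₀=-15 kN·m at a=48/5 m (b=L-a=32/5):
  R_A = M₀/L = (-15)/16 = -15/16 kN
  R_B = -M₀/L = -(-15)/16 = 15/16 kN
Superposition: R_A = 6355/48 kN, R_B = 6701/48 kN

R_A = 6355/48 kN, R_B = 6701/48 kN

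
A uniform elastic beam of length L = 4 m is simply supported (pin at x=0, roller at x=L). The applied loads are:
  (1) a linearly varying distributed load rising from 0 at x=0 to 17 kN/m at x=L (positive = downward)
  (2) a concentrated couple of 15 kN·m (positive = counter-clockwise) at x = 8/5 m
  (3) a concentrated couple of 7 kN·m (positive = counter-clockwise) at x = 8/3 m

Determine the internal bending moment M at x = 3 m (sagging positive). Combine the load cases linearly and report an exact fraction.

Load 1 — triangular load w₀=17 kN/m (0→w₀ over full span):
  M_1 = w₀Lx/6 - w₀x³/(6L) = 17·4·3/6 - 17·3³/(6·4) = 119/8 kN·m
Load 2 — applied couple M₀=15 kN·m at a=8/5 m (b=L-a=12/5):
  M_2 = M₀x/L - M₀  [x>a] = 15·3/4 - 15 = -15/4 kN·m
Load 3 — applied couple M₀=7 kN·m at a=8/3 m (b=L-a=4/3):
  M_3 = M₀x/L - M₀  [x>a] = 7·3/4 - 7 = -7/4 kN·m
Superposition: M = Σ M_i = 75/8 kN·m ≈ 9.375000 kN·m

M(3) = 75/8 kN·m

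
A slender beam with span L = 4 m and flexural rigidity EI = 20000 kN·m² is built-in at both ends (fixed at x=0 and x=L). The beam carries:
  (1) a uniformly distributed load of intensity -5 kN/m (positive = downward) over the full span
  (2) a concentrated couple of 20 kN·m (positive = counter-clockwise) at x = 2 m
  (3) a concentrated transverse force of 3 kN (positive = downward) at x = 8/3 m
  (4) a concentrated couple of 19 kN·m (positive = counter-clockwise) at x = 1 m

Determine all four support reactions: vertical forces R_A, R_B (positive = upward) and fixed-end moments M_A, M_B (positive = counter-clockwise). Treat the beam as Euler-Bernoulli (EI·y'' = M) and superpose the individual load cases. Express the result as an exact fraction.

R_A = 1043/288 kN, M_A = -625/144 kN·m, R_B = -5939/288 kN, M_B = 2279/144 kN·m

Load 1 — uniform load w=-5 kN/m over full span:
  R_A = wL/2 = (-5)·4/2 = -10 kN
  M_A = wL²/12 = (-5)·4²/12 = -20/3 kN·m
  R_B = wL/2 = (-5)·4/2 = -10 kN
  M_B = -wL²/12 = -(-5)·4²/12 = 20/3 kN·m
Load 2 — applied couple M₀=20 kN·m at a=2 m (b=L-a=2):
  R_A = 6M₀ab/L³ = 6·20·2·2/4³ = 15/2 kN
  M_A = M₀b(2a-b)/L² = 20·2·(2·2-2)/4² = 5 kN·m
  R_B = -6M₀ab/L³ = -6·20·2·2/4³ = -15/2 kN
  M_B = M₀a(2b-a)/L² = 20·2·(2·2-2)/4² = 5 kN·m
Load 3 — point force P=3 kN at a=8/3 m (b=L-a=4/3):
  R_A = Pb²(3a+b)/L³ = 3·(4/3)²·(3·(8/3)+(4/3))/4³ = 7/9 kN
  M_A = Pab²/L² = 3·(8/3)·(4/3)²/4² = 8/9 kN·m
  R_B = Pa²(a+3b)/L³ = 3·(8/3)²·((8/3)+3·(4/3))/4³ = 20/9 kN
  M_B = -Pa²b/L² = -3·(8/3)²·(4/3)/4² = -16/9 kN·m
Load 4 — applied couple M₀=19 kN·m at a=1 m (b=L-a=3):
  R_A = 6M₀ab/L³ = 6·19·1·3/4³ = 171/32 kN
  M_A = M₀b(2a-b)/L² = 19·3·(2·1-3)/4² = -57/16 kN·m
  R_B = -6M₀ab/L³ = -6·19·1·3/4³ = -171/32 kN
  M_B = M₀a(2b-a)/L² = 19·1·(2·3-1)/4² = 95/16 kN·m
Superposition: R_A = 1043/288 kN, M_A = -625/144 kN·m, R_B = -5939/288 kN, M_B = 2279/144 kN·m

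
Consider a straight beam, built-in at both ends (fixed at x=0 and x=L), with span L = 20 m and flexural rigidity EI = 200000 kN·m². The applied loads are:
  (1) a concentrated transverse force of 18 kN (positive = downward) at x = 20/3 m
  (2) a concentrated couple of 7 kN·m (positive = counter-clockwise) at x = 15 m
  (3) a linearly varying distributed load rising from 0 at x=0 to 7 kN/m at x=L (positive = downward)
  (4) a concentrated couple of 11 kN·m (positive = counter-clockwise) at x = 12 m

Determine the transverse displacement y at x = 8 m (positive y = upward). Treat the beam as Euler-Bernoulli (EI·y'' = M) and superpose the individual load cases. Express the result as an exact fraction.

y(8) = -121731/12500000 m

Load 1 — point force P=18 kN at a=20/3 m (b=L-a=40/3):
  y_1 = -Pa²(L-x)²(3bL-(3b+a)(L-x))/(6L³EI)  [x>a] = -18·(20/3)²·(20-8)²·(3·(40/3)·20-(3·(40/3)+(20/3))·(20-8))/(6·20³·200000) = -9/3125 m
Load 2 — applied couple M₀=7 kN·m at a=15 m (b=L-a=5):
  y_2 = (R_Ax³/6 - M_Ax²/2)/EI  [x≤a] with R_A=63/160, M_A=35/16 = ((63/160)·8³/6 - (35/16)·8²/2)/200000 = -91/500000 m
Load 3 — triangular load w₀=7 kN/m (0→w₀ over full span):
  y_3 = -w₀x²(L-x)²(x+2L)/(120LEI) = -7·8²·(20-8)²·(8+2·20)/(120·20·200000) = -504/78125 m
Load 4 — applied couple M₀=11 kN·m at a=12 m (b=L-a=8):
  y_4 = (R_Ax³/6 - M_Ax²/2)/EI  [x≤a] with R_A=99/125, M_A=88/25 = ((99/125)·8³/6 - (88/25)·8²/2)/200000 = -88/390625 m
Superposition: y = Σ y_i = -121731/12500000 m ≈ -0.009738 m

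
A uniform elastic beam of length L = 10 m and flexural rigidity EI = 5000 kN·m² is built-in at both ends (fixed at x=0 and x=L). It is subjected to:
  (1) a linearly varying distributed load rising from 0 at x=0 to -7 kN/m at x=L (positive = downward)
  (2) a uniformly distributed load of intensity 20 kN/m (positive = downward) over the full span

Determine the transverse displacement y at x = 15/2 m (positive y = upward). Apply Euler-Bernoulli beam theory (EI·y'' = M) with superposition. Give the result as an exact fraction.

y(15/2) = -969/20480 m

Load 1 — triangular load w₀=-7 kN/m (0→w₀ over full span):
  y_1 = -w₀x²(L-x)²(x+2L)/(120LEI) = -(-7)·(15/2)²·(10-(15/2))²·((15/2)+2·10)/(120·10·5000) = 231/20480 m
Load 2 — uniform load w=20 kN/m over full span:
  y_2 = -wx²(L-x)²/(24EI) = -20·(15/2)²·(10-(15/2))²/(24·5000) = -15/256 m
Superposition: y = Σ y_i = -969/20480 m ≈ -0.047314 m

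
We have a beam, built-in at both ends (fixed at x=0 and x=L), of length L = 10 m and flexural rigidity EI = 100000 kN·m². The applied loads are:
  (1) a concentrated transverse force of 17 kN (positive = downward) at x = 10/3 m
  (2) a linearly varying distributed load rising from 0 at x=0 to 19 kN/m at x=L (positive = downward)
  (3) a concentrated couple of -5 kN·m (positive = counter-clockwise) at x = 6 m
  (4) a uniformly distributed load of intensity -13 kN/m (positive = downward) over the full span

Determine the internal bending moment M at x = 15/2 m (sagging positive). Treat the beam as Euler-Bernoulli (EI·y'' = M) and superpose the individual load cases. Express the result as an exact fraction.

M(15/2) = 12559/4320 kN·m

Load 1 — point force P=17 kN at a=10/3 m (b=L-a=20/3):
  M_1 = Pa²(a+3b)(L-x)/L³ - Pa²b/L²  [x>a] = 17·(10/3)²·((10/3)+3·(20/3))·(10-(15/2))/10³ - 17·(10/3)²·(20/3)/10² = -85/54 kN·m
Load 2 — triangular load w₀=19 kN/m (0→w₀ over full span):
  M_2 = 3w₀Lx/20 - w₀L²/30 - w₀x³/(6L) = 3·19·10·(15/2)/20 - 19·10²/30 - 19·(15/2)³/(6·10) = 1615/96 kN·m
Load 3 — applied couple M₀=-5 kN·m at a=6 m (b=L-a=4):
  M_3 = R_Ax - M_A - M₀  [x>a] with R_A=-18/25, M_A=-8/5 = (-18/25)·(15/2) - (-8/5) - (-5) = 6/5 kN·m
Load 4 — uniform load w=-13 kN/m over full span:
  M_4 = wLx/2 - wL²/12 - wx²/2 = (-13)·10·(15/2)/2 - (-13)·10²/12 - (-13)·(15/2)²/2 = -325/24 kN·m
Superposition: M = Σ M_i = 12559/4320 kN·m ≈ 2.907176 kN·m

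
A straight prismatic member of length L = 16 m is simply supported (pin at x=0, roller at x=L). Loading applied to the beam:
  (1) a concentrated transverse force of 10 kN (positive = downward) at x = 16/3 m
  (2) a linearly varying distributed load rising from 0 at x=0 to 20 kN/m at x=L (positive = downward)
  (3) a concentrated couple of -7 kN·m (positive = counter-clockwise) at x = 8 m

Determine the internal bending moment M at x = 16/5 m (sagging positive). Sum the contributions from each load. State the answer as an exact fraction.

Load 1 — point force P=10 kN at a=16/3 m (b=L-a=32/3):
  M_1 = Pbx/L  [x≤a] = 10·(32/3)·(16/5)/16 = 64/3 kN·m
Load 2 — triangular load w₀=20 kN/m (0→w₀ over full span):
  M_2 = w₀Lx/6 - w₀x³/(6L) = 20·16·(16/5)/6 - 20·(16/5)³/(6·16) = 4096/25 kN·m
Load 3 — applied couple M₀=-7 kN·m at a=8 m (b=L-a=8):
  M_3 = M₀x/L  [x≤a] = (-7)·(16/5)/16 = -7/5 kN·m
Superposition: M = Σ M_i = 13783/75 kN·m ≈ 183.773333 kN·m

M(16/5) = 13783/75 kN·m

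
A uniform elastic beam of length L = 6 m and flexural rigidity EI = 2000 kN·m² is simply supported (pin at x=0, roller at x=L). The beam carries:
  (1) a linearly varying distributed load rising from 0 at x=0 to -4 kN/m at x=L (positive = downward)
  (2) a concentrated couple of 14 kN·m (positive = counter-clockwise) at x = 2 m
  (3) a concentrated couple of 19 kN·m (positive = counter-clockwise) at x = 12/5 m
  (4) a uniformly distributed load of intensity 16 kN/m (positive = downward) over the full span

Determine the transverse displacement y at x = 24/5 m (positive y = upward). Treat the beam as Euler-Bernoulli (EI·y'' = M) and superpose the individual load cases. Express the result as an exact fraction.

y(24/5) = -460229/7812500 m

Load 1 — triangular load w₀=-4 kN/m (0→w₀ over full span):
  y_1 = -w₀x(7L⁴-10L²x²+3x⁴)/(360LEI) = -(-4)·(24/5)·(7·6⁴-10·6²·(24/5)²+3·(24/5)⁴)/(360·6·2000) = 20574/1953125 m
Load 2 — applied couple M₀=14 kN·m at a=2 m (b=L-a=4):
  y_2 = (M₀x³/(6L)-M₀(x-a)²/2+C₁x)/EI  [x>a] with C₁=M₀(3b²-L²)/(6L)=14/3 = (14·(24/5)³/(6·6)-14·((24/5)-2)²/2+(14/3)·(24/5))/2000 = 329/62500 m
Load 3 — applied couple M₀=19 kN·m at a=12/5 m (b=L-a=18/5):
  y_3 = (M₀x³/(6L)-M₀(x-a)²/2+C₁x)/EI  [x>a] with C₁=M₀(3b²-L²)/(6L)=38/25 = (19·(24/5)³/(6·6)-19·((24/5)-(12/5))²/2+(38/25)·(24/5))/2000 = 171/31250 m
Load 4 — uniform load w=16 kN/m over full span:
  y_4 = -wx(L³-2Lx²+x³)/(24EI) = -16·(24/5)·(6³-2·6·(24/5)²+(24/5)³)/(24·2000) = -6264/78125 m
Superposition: y = Σ y_i = -460229/7812500 m ≈ -0.058909 m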